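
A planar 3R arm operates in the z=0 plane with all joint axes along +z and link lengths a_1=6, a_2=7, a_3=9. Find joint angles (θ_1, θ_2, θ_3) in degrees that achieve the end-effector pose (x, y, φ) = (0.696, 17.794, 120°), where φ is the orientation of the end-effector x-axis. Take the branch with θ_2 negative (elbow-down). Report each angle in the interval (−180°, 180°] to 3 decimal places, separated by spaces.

wrist centre = target − a_3·(cos φ, sin φ) = (5.1960, 9.9998)
cos θ_2 = (126.9938−6²−7²)/(2·6·7) = 0.4999; θ_2 = -60.0048° (elbow-down)
β = atan2(9.9998,5.1960) = 62.5431°; ψ = atan2(-6.0625,9.4995) = -32.5456°
θ_1 = β − ψ = 95.0887°
θ_3 = φ − θ_1 − θ_2 = 84.9162° (wrapped to (-180°,180°])

95.089 -60.005 84.916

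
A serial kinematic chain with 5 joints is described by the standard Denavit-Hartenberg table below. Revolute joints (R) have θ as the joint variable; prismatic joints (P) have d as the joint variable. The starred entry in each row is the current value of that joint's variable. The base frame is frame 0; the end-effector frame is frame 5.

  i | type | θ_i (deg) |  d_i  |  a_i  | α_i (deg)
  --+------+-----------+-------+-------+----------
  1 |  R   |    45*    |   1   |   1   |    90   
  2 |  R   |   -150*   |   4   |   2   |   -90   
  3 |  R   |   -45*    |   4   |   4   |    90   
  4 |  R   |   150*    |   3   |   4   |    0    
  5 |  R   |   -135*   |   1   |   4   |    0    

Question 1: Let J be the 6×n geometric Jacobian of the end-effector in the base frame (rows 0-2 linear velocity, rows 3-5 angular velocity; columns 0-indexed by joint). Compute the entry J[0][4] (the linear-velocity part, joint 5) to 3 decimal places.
axis z_4 = (0.9330,-0.0670,0.3536); lever o_n−o_4 = (1.5579,-3.3058,-1.9090)
cross product → J_v[:, 4] = (1.2967,2.3320,-2.9800)
J_ω[:, 4] = z_4
entry J[0][4] = 1.2967

1.297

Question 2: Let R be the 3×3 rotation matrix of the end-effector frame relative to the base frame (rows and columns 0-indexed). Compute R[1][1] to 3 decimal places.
0.583

End-effector y-axis (col 1 of R) = (0.3242,0.5830,-0.7450)
R[1][1] = 0.5830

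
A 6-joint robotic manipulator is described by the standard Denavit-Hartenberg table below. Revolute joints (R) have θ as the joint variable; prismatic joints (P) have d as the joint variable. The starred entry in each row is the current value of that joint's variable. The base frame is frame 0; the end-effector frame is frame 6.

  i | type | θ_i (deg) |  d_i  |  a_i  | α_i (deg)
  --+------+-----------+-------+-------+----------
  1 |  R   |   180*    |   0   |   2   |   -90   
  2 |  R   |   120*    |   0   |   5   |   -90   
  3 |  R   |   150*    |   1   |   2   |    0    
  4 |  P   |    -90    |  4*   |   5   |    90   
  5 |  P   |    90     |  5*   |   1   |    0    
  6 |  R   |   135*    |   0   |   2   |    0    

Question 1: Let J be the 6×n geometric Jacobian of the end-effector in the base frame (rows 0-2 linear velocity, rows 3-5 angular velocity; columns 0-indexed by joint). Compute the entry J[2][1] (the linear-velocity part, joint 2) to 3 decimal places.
axis z_1 = (-0.0000,-1.0000,0.0000); lever o_n−o_1 = (8.6669,1.6054,-5.8399)
cross product → J_v[:, 1] = (5.8399,-0.0000,8.6669)
J_ω[:, 1] = z_1
entry J[2][1] = 8.6669

8.667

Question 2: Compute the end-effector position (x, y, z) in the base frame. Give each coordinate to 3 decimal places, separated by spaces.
6.667 1.605 -5.840

after link 1: o_1 = (-2.0000, 0.0000, 0.0000)
after link 2: o_2 = (0.5000, -0.0000, -4.3301)
after link 3: o_3 = (0.5000, 1.0000, -2.3301)
after link 4: o_4 = (5.2141, 5.3301, -2.4952)
after link 5: o_5 = (8.2452, 2.8301, -5.7452)
after link 6: o_6 = (6.6669, 1.6054, -5.8399)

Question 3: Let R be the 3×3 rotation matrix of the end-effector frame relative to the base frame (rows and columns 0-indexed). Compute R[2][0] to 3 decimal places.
-0.047

End-effector x-axis (col 0 of R) = (-0.7891,-0.6124,-0.0474)
R[2][0] = -0.0474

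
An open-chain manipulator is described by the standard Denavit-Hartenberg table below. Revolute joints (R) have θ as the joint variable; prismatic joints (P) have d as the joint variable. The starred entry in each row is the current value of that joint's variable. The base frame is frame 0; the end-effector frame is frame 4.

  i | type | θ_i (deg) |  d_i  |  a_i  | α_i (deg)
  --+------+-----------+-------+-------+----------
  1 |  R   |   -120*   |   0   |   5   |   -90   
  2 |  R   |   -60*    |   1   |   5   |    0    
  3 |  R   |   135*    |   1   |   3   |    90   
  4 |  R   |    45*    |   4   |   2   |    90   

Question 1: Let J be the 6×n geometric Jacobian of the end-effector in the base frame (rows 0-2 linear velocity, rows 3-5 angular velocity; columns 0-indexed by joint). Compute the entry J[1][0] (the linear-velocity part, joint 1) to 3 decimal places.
axis z_0 = ẑ; lever o_n−o_0 = (-3.2963,-12.5378,1.1016)
cross product → J_v[:, 0] = (12.5378,-3.2963,0.0000)
J_ω[:, 0] = z_0
entry J[1][0] = -3.2963

-3.296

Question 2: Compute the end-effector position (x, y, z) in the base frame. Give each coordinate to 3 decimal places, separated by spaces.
after link 1: o_1 = (-2.5000, -4.3301, 0.0000)
after link 2: o_2 = (-2.8840, -6.9952, 4.3301)
after link 3: o_3 = (-2.4062, -8.1676, 1.4323)
after link 4: o_4 = (-3.2963, -12.5378, 1.1016)

-3.296 -12.538 1.102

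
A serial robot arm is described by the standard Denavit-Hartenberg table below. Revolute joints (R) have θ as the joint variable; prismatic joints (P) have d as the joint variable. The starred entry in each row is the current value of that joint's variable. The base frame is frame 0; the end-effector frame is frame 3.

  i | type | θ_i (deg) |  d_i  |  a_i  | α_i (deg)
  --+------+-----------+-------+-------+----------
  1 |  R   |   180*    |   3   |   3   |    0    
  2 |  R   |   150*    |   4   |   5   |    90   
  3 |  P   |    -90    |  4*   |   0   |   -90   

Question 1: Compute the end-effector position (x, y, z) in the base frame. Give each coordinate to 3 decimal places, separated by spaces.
-0.670 -5.964 7.000

after link 1: o_1 = (-3.0000, 0.0000, 3.0000)
after link 2: o_2 = (1.3301, -2.5000, 7.0000)
after link 3: o_3 = (-0.6699, -5.9641, 7.0000)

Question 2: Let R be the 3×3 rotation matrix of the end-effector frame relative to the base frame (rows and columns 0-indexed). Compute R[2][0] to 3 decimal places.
-1.000

End-effector x-axis (col 0 of R) = (0.0000,-0.0000,-1.0000)
R[2][0] = -1.0000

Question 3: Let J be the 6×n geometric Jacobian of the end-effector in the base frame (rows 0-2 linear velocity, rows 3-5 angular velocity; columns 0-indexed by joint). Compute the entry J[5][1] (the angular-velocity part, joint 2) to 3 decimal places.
axis z_1 = (0.0000,0.0000,1.0000); lever o_n−o_1 = (2.3301,-5.9641,4.0000)
cross product → J_v[:, 1] = (5.9641,2.3301,-0.0000)
J_ω[:, 1] = z_1
entry J[5][1] = 1.0000

1.000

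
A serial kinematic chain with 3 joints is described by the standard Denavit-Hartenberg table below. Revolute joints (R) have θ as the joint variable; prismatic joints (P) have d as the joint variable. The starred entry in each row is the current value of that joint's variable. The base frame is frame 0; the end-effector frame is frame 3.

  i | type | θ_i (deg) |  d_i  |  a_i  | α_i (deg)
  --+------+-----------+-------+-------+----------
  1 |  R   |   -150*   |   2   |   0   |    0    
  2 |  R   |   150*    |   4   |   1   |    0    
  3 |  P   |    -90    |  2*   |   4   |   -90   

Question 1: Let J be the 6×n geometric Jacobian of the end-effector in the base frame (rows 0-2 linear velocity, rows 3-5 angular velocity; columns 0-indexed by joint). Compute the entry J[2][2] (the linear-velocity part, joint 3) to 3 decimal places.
1.000

prismatic axis z_2 = (0.0000,0.0000,1.0000)
J_v[:, 2] = z_2; J_ω[:, 2] = (0,0,0)
entry J[2][2] = 1.0000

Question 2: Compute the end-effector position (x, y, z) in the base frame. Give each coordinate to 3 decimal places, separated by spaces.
1.000 -4.000 8.000

after link 1: o_1 = (0.0000, 0.0000, 2.0000)
after link 2: o_2 = (1.0000, 0.0000, 6.0000)
after link 3: o_3 = (1.0000, -4.0000, 8.0000)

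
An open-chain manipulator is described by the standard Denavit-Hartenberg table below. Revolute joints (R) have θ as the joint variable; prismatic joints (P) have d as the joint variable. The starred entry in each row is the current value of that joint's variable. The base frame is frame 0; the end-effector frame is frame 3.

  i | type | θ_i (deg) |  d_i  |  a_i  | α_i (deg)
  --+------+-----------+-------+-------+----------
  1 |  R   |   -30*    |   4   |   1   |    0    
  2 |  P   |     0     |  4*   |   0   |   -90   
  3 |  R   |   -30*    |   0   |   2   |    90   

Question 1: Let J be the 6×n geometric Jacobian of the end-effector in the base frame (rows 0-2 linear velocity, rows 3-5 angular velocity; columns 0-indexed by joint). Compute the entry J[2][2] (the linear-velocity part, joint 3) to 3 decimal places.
axis z_2 = (0.5000,0.8660,0.0000); lever o_n−o_2 = (1.5000,-0.8660,1.0000)
cross product → J_v[:, 2] = (0.8660,-0.5000,-1.7321)
J_ω[:, 2] = z_2
entry J[2][2] = -1.7321

-1.732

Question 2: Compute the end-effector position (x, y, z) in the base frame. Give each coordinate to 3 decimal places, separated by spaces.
2.366 -1.366 9.000

after link 1: o_1 = (0.8660, -0.5000, 4.0000)
after link 2: o_2 = (0.8660, -0.5000, 8.0000)
after link 3: o_3 = (2.3660, -1.3660, 9.0000)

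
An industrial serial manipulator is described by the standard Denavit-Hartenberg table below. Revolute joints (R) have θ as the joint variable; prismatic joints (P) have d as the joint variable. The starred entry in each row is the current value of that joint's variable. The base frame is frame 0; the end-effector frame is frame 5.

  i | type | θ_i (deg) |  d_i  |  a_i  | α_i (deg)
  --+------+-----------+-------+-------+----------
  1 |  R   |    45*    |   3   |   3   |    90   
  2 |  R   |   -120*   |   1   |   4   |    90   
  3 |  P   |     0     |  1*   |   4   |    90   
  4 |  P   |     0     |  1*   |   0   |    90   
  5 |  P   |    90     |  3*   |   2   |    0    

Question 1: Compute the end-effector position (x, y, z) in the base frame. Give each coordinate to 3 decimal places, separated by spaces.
-0.897 1.932 -4.928

after link 1: o_1 = (2.1213, 2.1213, 3.0000)
after link 2: o_2 = (1.4142, 0.0000, -0.4641)
after link 3: o_3 = (-0.6124, -2.0266, -3.4282)
after link 4: o_4 = (-1.3195, -1.3195, -3.4282)
after link 5: o_5 = (-0.8966, 1.9319, -4.9282)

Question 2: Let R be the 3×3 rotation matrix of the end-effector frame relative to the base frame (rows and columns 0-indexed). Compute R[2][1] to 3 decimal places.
0.866

End-effector y-axis (col 1 of R) = (0.3536,0.3536,0.8660)
R[2][1] = 0.8660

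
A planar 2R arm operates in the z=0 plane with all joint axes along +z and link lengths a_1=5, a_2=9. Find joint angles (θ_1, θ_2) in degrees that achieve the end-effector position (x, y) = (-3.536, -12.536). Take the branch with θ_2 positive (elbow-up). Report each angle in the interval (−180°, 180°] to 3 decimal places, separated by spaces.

-134.992 44.987

cos θ_2 = (169.6546−5²−9²)/(2·5·9) = 0.7073; θ_2 = 44.9865° (elbow-up)
β = atan2(-12.5360,-3.5360) = -105.7520°; ψ = atan2(6.3625,11.3655) = 29.2404°
θ_1 = β − ψ = -134.9924°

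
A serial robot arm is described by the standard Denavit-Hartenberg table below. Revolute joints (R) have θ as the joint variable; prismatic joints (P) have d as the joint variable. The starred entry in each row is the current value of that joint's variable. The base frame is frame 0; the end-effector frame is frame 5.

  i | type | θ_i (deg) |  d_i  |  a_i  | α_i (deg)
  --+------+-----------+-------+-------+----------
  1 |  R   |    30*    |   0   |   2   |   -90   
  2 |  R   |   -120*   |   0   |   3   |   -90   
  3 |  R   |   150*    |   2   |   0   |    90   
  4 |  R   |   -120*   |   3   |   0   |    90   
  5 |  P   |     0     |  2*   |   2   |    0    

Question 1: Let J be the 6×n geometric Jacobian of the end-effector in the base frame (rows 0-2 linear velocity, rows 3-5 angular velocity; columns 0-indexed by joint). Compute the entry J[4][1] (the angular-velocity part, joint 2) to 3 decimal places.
axis z_1 = (-0.5000,0.8660,0.0000); lever o_n−o_1 = (-1.4061,-2.2345,6.5801)
cross product → J_v[:, 1] = (5.6986,3.2901,2.3349)
J_ω[:, 1] = z_1
entry J[4][1] = 0.8660

0.866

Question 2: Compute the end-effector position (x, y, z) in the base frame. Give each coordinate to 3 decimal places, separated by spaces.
after link 1: o_1 = (1.7321, 1.0000, 0.0000)
after link 2: o_2 = (0.4330, 0.2500, 2.5981)
after link 3: o_3 = (1.9330, 1.1160, 3.5981)
after link 4: o_4 = (2.5825, -1.5090, 4.8971)
after link 5: o_5 = (0.3260, -1.2345, 6.5801)

0.326 -1.234 6.580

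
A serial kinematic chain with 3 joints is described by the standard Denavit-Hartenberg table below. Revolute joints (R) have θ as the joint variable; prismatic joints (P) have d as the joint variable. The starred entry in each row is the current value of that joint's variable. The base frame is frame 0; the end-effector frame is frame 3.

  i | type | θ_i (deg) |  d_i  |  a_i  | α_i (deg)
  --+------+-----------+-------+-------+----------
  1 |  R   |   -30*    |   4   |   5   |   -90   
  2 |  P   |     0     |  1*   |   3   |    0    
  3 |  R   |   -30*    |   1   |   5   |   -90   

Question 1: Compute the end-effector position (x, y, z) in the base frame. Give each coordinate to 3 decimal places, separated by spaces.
after link 1: o_1 = (4.3301, -2.5000, 4.0000)
after link 2: o_2 = (7.4282, -3.1340, 4.0000)
after link 3: o_3 = (11.6782, -4.4330, 6.5000)

11.678 -4.433 6.500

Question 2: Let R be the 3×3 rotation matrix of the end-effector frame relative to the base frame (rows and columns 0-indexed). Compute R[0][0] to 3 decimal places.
0.750

End-effector x-axis (col 0 of R) = (0.7500,-0.4330,0.5000)
R[0][0] = 0.7500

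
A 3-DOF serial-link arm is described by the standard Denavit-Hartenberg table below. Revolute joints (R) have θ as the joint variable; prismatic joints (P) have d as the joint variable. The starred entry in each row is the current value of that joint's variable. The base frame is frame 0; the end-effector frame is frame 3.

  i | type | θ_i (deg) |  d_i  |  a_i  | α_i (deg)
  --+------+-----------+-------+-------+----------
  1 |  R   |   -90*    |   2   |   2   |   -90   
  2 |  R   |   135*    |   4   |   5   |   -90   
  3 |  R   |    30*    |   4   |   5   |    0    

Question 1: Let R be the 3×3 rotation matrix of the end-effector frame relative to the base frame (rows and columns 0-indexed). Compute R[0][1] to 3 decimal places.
End-effector y-axis (col 1 of R) = (-0.8660,-0.3536,0.3536)
R[0][1] = -0.8660

-0.866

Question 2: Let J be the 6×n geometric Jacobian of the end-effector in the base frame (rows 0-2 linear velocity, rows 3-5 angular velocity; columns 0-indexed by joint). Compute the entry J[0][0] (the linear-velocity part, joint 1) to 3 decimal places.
axis z_0 = ẑ; lever o_n−o_0 = (1.5000,7.4258,-1.7690)
cross product → J_v[:, 0] = (-7.4258,1.5000,0.0000)
J_ω[:, 0] = z_0
entry J[0][0] = -7.4258

-7.426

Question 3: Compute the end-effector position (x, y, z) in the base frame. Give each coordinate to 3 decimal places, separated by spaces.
after link 1: o_1 = (0.0000, -2.0000, 2.0000)
after link 2: o_2 = (4.0000, 1.5355, -1.5355)
after link 3: o_3 = (1.5000, 7.4258, -1.7690)

1.500 7.426 -1.769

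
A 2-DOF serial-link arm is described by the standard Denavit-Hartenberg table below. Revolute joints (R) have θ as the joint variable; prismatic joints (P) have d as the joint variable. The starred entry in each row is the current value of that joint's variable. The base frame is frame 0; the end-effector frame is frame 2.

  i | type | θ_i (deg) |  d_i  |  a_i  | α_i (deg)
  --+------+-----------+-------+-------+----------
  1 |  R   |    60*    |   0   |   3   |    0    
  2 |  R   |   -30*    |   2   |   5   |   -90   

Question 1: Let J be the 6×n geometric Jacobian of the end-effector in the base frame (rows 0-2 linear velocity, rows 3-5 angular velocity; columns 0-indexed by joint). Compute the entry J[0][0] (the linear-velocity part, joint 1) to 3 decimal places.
axis z_0 = ẑ; lever o_n−o_0 = (5.8301,5.0981,2.0000)
cross product → J_v[:, 0] = (-5.0981,5.8301,0.0000)
J_ω[:, 0] = z_0
entry J[0][0] = -5.0981

-5.098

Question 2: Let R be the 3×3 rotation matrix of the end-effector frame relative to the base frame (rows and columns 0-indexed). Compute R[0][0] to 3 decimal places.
End-effector x-axis (col 0 of R) = (0.8660,0.5000,0.0000)
R[0][0] = 0.8660

0.866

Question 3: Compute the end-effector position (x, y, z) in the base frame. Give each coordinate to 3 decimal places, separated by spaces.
after link 1: o_1 = (1.5000, 2.5981, 0.0000)
after link 2: o_2 = (5.8301, 5.0981, 2.0000)

5.830 5.098 2.000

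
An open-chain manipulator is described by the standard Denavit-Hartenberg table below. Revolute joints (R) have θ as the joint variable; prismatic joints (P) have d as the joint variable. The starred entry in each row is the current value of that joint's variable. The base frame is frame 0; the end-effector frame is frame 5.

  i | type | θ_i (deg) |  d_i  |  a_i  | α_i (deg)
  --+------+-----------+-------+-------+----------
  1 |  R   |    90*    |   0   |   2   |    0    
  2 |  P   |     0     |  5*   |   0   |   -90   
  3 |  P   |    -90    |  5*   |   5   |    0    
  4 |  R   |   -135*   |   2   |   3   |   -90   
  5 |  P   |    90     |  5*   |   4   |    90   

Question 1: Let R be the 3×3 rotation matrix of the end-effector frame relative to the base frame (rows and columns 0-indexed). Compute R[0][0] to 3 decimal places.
1.000

End-effector x-axis (col 0 of R) = (1.0000,-0.0000,-0.0000)
R[0][0] = 1.0000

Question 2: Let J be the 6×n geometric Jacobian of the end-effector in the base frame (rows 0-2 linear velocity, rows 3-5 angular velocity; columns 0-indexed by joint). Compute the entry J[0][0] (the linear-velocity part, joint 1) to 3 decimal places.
3.657

axis z_0 = ẑ; lever o_n−o_0 = (-3.0000,-3.6569,11.4142)
cross product → J_v[:, 0] = (3.6569,-3.0000,0.0000)
J_ω[:, 0] = z_0
entry J[0][0] = 3.6569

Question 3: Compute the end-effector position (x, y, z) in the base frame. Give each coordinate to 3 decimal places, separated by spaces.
after link 1: o_1 = (0.0000, 2.0000, 0.0000)
after link 2: o_2 = (0.0000, 2.0000, 5.0000)
after link 3: o_3 = (-5.0000, 2.0000, 10.0000)
after link 4: o_4 = (-7.0000, -0.1213, 7.8787)
after link 5: o_5 = (-3.0000, -3.6569, 11.4142)

-3.000 -3.657 11.414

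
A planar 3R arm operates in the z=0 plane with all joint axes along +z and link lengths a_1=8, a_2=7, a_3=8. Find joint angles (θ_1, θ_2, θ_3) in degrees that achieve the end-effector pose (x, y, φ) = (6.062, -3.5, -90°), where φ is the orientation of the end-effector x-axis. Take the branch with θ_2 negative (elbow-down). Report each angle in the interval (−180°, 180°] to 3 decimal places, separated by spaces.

wrist centre = target − a_3·(cos φ, sin φ) = (6.0620, 4.5000)
cos θ_2 = (56.9978−8²−7²)/(2·8·7) = -0.5000; θ_2 = -120.0013° (elbow-down)
β = atan2(4.5000,6.0620) = 36.5876°; ψ = atan2(-6.0621,4.4999) = -53.4137°
θ_1 = β − ψ = 90.0013°
θ_3 = φ − θ_1 − θ_2 = -60.0000° (wrapped to (-180°,180°])

90.001 -120.001 -60.000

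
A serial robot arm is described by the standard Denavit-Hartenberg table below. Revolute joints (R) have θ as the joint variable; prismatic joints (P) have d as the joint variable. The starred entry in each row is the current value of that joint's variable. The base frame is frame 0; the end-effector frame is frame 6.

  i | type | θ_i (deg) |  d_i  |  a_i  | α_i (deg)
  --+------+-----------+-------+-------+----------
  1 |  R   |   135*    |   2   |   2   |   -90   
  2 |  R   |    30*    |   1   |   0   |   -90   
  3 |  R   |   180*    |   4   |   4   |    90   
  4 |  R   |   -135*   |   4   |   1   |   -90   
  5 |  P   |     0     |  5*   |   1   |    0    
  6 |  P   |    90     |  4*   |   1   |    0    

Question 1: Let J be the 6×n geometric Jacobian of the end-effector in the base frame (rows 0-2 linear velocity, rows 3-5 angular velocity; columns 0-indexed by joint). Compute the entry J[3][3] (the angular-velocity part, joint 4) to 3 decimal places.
axis z_3 = (0.7071,0.7071,-0.0000); lever o_n−o_3 = (2.4024,1.8402,9.2110)
cross product → J_v[:, 3] = (6.5131,-6.5131,-0.3975)
J_ω[:, 3] = z_3
entry J[3][3] = 0.7071

0.707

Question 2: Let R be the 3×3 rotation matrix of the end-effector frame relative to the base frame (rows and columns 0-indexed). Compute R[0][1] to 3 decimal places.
End-effector y-axis (col 1 of R) = (0.6830,-0.6830,-0.2588)
R[0][1] = 0.6830

0.683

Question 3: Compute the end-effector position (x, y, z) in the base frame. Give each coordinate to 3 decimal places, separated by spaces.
after link 1: o_1 = (-1.4142, 1.4142, 2.0000)
after link 2: o_2 = (-2.1213, 0.7071, 2.0000)
after link 3: o_3 = (1.7424, -3.1566, 0.5359)
after link 4: o_4 = (3.8878, 0.3548, 0.7947)
after link 5: o_5 = (4.1198, 0.1228, 5.8832)
after link 6: o_6 = (4.1448, -1.3164, 9.7469)

4.145 -1.316 9.747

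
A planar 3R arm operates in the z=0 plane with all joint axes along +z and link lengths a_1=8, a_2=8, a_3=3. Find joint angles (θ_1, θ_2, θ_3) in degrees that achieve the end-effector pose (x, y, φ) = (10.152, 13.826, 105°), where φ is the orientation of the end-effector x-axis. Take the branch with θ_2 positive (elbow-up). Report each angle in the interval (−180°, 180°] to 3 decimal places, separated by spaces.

wrist centre = target − a_3·(cos φ, sin φ) = (10.9285, 10.9282)
cos θ_2 = (238.8572−8²−8²)/(2·8·8) = 0.8661; θ_2 = 29.9947° (elbow-up)
β = atan2(10.9282,10.9285) = 44.9994°; ψ = atan2(3.9994,14.9286) = 14.9973°
θ_1 = β − ψ = 30.0021°
θ_3 = φ − θ_1 − θ_2 = 45.0033° (wrapped to (-180°,180°])

30.002 29.995 45.003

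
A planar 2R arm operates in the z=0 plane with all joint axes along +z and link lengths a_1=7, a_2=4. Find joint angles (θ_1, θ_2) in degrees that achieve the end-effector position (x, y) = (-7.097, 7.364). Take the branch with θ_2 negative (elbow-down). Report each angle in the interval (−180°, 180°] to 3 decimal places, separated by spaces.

cos θ_2 = (104.5959−7²−4²)/(2·7·4) = 0.7071; θ_2 = -45.0030° (elbow-down)
β = atan2(7.3640,-7.0970) = 133.9422°; ψ = atan2(-2.8286,9.8283) = -16.0558°
θ_1 = β − ψ = 149.9980°

149.998 -45.003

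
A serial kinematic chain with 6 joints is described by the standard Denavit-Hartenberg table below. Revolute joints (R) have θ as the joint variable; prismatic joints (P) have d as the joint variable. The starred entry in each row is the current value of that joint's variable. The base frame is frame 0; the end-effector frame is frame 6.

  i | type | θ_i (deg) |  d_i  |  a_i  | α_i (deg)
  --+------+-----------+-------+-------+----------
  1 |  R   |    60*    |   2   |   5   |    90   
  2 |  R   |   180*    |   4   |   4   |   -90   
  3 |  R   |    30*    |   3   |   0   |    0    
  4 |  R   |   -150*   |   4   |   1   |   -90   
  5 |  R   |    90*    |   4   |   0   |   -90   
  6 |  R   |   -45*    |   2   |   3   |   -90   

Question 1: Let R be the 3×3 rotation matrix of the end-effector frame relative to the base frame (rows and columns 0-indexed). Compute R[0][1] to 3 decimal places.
End-effector y-axis (col 1 of R) = (1.0000,0.0000,0.0000)
R[0][1] = 1.0000

1.000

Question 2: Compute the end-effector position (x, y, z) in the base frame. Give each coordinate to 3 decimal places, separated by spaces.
after link 1: o_1 = (2.5000, 4.3301, 2.0000)
after link 2: o_2 = (3.9641, -1.1340, 2.0000)
after link 3: o_3 = (3.9641, -1.1340, -1.0000)
after link 4: o_4 = (4.9641, -1.1340, -5.0000)
after link 5: o_5 = (4.9641, -5.1340, -5.0000)
after link 6: o_6 = (2.9641, -7.2553, -2.8787)

2.964 -7.255 -2.879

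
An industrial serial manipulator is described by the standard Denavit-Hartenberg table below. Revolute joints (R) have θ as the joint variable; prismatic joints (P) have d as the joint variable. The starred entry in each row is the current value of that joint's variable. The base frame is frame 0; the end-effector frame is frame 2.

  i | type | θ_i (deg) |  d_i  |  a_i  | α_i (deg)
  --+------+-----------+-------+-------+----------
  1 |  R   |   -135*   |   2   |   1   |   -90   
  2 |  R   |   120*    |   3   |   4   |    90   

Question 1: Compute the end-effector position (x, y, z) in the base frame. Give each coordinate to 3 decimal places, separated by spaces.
after link 1: o_1 = (-0.7071, -0.7071, 2.0000)
after link 2: o_2 = (2.8284, -1.4142, -1.4641)

2.828 -1.414 -1.464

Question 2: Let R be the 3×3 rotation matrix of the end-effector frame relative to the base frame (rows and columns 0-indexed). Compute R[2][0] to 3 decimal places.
End-effector x-axis (col 0 of R) = (0.3536,0.3536,-0.8660)
R[2][0] = -0.8660

-0.866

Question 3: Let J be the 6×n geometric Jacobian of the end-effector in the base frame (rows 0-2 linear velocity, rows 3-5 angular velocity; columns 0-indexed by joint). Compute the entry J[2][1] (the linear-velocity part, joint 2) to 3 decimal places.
axis z_1 = (0.7071,-0.7071,0.0000); lever o_n−o_1 = (3.5355,-0.7071,-3.4641)
cross product → J_v[:, 1] = (2.4495,2.4495,2.0000)
J_ω[:, 1] = z_1
entry J[2][1] = 2.0000

2.000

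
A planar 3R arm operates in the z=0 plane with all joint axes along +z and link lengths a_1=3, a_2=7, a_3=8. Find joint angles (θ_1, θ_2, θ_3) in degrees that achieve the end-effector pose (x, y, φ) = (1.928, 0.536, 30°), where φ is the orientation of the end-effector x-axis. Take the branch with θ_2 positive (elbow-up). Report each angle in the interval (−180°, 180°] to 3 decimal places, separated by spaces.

wrist centre = target − a_3·(cos φ, sin φ) = (-5.0002, -3.4640)
cos θ_2 = (37.0013−3²−7²)/(2·3·7) = -0.5000; θ_2 = 119.9979° (elbow-up)
β = atan2(-3.4640,-5.0002) = -145.2869°; ψ = atan2(6.0623,-0.4998) = 94.7128°
θ_1 = β − ψ = -239.9997°
θ_3 = φ − θ_1 − θ_2 = 150.0018° (wrapped to (-180°,180°])

120.000 119.998 150.002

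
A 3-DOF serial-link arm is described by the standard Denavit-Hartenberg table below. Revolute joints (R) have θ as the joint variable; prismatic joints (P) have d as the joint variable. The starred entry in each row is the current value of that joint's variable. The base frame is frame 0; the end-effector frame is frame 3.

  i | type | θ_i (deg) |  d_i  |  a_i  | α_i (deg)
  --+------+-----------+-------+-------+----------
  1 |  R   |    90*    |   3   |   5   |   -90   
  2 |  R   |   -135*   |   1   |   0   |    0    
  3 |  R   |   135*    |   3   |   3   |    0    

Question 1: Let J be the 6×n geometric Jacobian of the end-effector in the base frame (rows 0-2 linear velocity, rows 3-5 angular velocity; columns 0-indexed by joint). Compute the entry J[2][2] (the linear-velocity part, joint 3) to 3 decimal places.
axis z_2 = (-1.0000,0.0000,0.0000); lever o_n−o_2 = (-3.0000,3.0000,0.0000)
cross product → J_v[:, 2] = (-0.0000,-0.0000,-3.0000)
J_ω[:, 2] = z_2
entry J[2][2] = -3.0000

-3.000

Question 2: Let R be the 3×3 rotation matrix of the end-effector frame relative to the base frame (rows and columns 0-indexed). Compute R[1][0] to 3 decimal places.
End-effector x-axis (col 0 of R) = (0.0000,1.0000,0.0000)
R[1][0] = 1.0000

1.000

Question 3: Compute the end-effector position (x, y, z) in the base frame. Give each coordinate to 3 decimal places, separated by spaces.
-4.000 8.000 3.000

after link 1: o_1 = (0.0000, 5.0000, 3.0000)
after link 2: o_2 = (-1.0000, 5.0000, 3.0000)
after link 3: o_3 = (-4.0000, 8.0000, 3.0000)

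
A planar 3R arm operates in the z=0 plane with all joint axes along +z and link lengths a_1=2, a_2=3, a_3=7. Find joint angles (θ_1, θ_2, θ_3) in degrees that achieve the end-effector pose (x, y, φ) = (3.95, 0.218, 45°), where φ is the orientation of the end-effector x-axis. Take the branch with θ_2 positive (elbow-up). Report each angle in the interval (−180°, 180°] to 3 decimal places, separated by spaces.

-120.017 30.032 134.985

wrist centre = target − a_3·(cos φ, sin φ) = (-0.9997, -4.7317)
cos θ_2 = (23.3889−2²−3²)/(2·2·3) = 0.8657; θ_2 = 30.0322° (elbow-up)
β = atan2(-4.7317,-0.9997) = -101.9303°; ψ = atan2(1.5015,4.5972) = 18.0871°
θ_1 = β − ψ = -120.0174°
θ_3 = φ − θ_1 − θ_2 = 134.9851° (wrapped to (-180°,180°])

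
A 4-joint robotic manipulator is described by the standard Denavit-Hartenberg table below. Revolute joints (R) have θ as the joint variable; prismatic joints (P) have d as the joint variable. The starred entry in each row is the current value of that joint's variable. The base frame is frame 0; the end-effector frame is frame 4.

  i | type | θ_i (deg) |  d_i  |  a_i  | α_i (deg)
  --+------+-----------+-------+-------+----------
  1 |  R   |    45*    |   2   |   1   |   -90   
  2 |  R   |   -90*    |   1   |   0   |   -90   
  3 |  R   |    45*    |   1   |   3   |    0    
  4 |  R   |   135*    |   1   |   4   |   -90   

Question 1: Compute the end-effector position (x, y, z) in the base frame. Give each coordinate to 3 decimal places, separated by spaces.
after link 1: o_1 = (0.7071, 0.7071, 2.0000)
after link 2: o_2 = (0.0000, 1.4142, 2.0000)
after link 3: o_3 = (2.2071, 0.6213, 4.1213)
after link 4: o_4 = (2.9142, 1.3284, 0.1213)

2.914 1.328 0.121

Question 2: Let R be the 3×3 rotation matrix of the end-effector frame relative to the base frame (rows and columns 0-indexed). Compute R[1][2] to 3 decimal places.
0.707

End-effector z-axis (col 2 of R) = (-0.7071,0.7071,-0.0000)
R[1][2] = 0.7071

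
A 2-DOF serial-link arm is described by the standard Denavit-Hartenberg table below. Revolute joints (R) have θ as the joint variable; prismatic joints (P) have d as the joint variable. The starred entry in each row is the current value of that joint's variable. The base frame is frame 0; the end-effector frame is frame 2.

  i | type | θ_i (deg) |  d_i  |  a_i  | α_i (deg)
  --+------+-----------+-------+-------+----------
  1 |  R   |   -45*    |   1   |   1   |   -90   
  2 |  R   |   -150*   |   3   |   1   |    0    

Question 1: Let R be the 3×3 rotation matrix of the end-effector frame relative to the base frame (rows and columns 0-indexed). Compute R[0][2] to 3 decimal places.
End-effector z-axis (col 2 of R) = (0.7071,0.7071,0.0000)
R[0][2] = 0.7071

0.707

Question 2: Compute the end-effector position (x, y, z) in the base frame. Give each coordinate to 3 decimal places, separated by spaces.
after link 1: o_1 = (0.7071, -0.7071, 1.0000)
after link 2: o_2 = (2.2161, 2.0266, 1.5000)

2.216 2.027 1.500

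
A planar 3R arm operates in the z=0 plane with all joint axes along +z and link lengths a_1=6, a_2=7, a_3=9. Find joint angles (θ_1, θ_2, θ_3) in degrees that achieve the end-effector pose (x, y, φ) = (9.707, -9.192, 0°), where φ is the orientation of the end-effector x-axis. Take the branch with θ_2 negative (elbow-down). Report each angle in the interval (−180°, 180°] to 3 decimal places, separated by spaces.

-36.200 -90.005 126.205

wrist centre = target − a_3·(cos φ, sin φ) = (0.7070, -9.1920)
cos θ_2 = (84.9927−6²−7²)/(2·6·7) = -0.0001; θ_2 = -90.0050° (elbow-down)
β = atan2(-9.1920,0.7070) = -85.6018°; ψ = atan2(-7.0000,5.9994) = -49.4016°
θ_1 = β − ψ = -36.2002°
θ_3 = φ − θ_1 − θ_2 = 126.2052° (wrapped to (-180°,180°])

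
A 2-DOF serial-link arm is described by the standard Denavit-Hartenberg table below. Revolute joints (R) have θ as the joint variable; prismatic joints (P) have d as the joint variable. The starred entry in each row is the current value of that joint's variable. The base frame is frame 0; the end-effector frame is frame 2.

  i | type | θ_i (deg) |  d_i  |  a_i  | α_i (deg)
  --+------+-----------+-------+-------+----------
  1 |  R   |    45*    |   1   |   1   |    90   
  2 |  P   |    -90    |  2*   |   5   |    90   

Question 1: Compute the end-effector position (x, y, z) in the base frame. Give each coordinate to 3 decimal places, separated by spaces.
2.121 -0.707 -4.000

after link 1: o_1 = (0.7071, 0.7071, 1.0000)
after link 2: o_2 = (2.1213, -0.7071, -4.0000)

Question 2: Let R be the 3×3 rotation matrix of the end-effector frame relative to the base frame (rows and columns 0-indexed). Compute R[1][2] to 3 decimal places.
-0.707

End-effector z-axis (col 2 of R) = (-0.7071,-0.7071,-0.0000)
R[1][2] = -0.7071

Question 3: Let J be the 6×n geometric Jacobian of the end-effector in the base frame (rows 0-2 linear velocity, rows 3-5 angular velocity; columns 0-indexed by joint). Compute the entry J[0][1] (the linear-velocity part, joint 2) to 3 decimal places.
0.707

prismatic axis z_1 = (0.7071,-0.7071,0.0000)
J_v[:, 1] = z_1; J_ω[:, 1] = (0,0,0)
entry J[0][1] = 0.7071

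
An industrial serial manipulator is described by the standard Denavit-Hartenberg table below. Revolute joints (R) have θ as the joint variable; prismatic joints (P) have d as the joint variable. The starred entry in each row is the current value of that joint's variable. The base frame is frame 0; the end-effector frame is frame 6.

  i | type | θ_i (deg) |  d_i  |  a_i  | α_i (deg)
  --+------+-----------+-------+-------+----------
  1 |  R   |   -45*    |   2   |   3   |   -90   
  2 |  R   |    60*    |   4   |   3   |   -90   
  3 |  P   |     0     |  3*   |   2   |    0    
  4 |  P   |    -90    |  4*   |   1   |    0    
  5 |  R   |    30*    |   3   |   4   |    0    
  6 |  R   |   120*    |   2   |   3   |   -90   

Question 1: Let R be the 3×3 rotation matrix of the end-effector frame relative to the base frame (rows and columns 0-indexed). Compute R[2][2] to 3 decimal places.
End-effector z-axis (col 2 of R) = (-0.6597,-0.0474,0.7500)
R[2][2] = 0.7500

0.750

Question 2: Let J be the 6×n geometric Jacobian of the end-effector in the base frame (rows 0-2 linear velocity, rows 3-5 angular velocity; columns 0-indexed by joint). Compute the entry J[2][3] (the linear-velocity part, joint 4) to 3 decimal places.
prismatic axis z_3 = (-0.6124,0.6124,-0.5000)
J_v[:, 3] = z_3; J_ω[:, 3] = (0,0,0)
entry J[2][3] = -0.5000

-0.500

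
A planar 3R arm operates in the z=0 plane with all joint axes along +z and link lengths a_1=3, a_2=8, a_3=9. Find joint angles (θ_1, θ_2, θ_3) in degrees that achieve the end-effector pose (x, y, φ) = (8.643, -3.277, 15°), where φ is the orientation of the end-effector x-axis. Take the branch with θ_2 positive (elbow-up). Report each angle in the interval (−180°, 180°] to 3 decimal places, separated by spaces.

135.015 149.992 89.993

wrist centre = target − a_3·(cos φ, sin φ) = (-0.0503, -5.6064)
cos θ_2 = (31.4339−3²−8²)/(2·3·8) = -0.8660; θ_2 = 149.9925° (elbow-up)
β = atan2(-5.6064,-0.0503) = -90.5144°; ψ = atan2(4.0009,-3.9277) = 134.4708°
θ_1 = β − ψ = -224.9852°
θ_3 = φ − θ_1 − θ_2 = 89.9927° (wrapped to (-180°,180°])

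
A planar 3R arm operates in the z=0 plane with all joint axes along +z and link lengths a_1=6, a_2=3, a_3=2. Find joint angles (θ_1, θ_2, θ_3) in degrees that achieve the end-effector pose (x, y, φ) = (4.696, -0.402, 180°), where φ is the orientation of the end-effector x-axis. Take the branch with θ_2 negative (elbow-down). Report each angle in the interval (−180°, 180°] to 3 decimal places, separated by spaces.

wrist centre = target − a_3·(cos φ, sin φ) = (6.6960, -0.4020)
cos θ_2 = (44.9980−6²−3²)/(2·6·3) = -0.0001; θ_2 = -90.0032° (elbow-down)
β = atan2(-0.4020,6.6960) = -3.4357°; ψ = atan2(-3.0000,5.9998) = -26.5657°
θ_1 = β − ψ = 23.1300°
θ_3 = φ − θ_1 − θ_2 = -113.1269° (wrapped to (-180°,180°])

23.130 -90.003 -113.127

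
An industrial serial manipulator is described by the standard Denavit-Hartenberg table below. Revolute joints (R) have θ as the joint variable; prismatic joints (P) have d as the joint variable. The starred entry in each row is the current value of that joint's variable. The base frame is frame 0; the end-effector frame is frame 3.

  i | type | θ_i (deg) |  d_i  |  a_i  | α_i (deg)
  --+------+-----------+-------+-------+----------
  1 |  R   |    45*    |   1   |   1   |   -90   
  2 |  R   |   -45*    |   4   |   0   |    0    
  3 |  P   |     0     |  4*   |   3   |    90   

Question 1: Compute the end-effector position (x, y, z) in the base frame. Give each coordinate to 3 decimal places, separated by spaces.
after link 1: o_1 = (0.7071, 0.7071, 1.0000)
after link 2: o_2 = (-2.1213, 3.5355, 1.0000)
after link 3: o_3 = (-3.4497, 7.8640, 3.1213)

-3.450 7.864 3.121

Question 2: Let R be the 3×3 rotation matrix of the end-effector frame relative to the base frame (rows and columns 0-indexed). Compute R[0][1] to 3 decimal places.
-0.707

End-effector y-axis (col 1 of R) = (-0.7071,0.7071,0.0000)
R[0][1] = -0.7071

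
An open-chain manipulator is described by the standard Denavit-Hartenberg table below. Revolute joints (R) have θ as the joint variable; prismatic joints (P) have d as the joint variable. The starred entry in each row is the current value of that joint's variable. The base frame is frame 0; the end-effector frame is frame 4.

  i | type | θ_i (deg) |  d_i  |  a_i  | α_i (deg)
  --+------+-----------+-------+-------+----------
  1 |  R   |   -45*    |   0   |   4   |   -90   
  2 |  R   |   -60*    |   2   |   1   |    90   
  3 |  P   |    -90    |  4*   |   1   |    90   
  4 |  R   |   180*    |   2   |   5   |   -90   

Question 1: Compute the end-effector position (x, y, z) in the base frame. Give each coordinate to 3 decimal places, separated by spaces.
after link 1: o_1 = (2.8284, -2.8284, 0.0000)
after link 2: o_2 = (4.5962, -1.7678, 0.8660)
after link 3: o_3 = (1.4396, -0.0254, 2.8660)
after link 4: o_4 = (4.2680, 4.2173, 1.1340)

4.268 4.217 1.134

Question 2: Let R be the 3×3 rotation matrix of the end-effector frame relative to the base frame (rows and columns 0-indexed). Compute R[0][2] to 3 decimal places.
End-effector z-axis (col 2 of R) = (0.6124,-0.6124,-0.5000)
R[0][2] = 0.6124

0.612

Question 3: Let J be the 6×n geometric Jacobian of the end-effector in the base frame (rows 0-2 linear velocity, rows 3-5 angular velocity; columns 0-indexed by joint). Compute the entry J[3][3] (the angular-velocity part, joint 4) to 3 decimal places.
-0.354

axis z_3 = (-0.3536,0.3536,-0.8660); lever o_n−o_3 = (2.8284,4.2426,-1.7321)
cross product → J_v[:, 3] = (3.0619,-3.0619,-2.5000)
J_ω[:, 3] = z_3
entry J[3][3] = -0.3536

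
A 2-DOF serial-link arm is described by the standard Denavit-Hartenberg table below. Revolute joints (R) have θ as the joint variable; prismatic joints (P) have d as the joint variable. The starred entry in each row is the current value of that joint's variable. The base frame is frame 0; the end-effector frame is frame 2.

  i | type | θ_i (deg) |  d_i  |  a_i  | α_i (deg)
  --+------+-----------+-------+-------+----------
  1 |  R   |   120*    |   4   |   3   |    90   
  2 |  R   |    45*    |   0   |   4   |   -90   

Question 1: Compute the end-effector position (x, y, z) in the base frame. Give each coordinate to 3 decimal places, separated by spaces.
-2.914 5.048 6.828

after link 1: o_1 = (-1.5000, 2.5981, 4.0000)
after link 2: o_2 = (-2.9142, 5.0476, 6.8284)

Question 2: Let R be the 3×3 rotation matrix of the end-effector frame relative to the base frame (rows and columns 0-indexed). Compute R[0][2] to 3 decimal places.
0.354

End-effector z-axis (col 2 of R) = (0.3536,-0.6124,0.7071)
R[0][2] = 0.3536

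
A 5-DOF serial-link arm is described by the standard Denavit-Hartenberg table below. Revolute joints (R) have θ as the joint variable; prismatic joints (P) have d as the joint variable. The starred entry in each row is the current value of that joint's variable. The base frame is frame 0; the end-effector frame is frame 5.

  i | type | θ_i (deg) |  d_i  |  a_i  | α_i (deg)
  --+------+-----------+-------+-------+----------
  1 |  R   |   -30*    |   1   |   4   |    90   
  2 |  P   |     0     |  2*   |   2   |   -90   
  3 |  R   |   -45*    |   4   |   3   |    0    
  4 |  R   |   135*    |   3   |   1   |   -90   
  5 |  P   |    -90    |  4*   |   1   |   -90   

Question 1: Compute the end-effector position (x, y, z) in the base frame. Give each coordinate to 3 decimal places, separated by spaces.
after link 1: o_1 = (3.4641, -2.0000, 1.0000)
after link 2: o_2 = (4.1962, -4.7321, 1.0000)
after link 3: o_3 = (4.9726, -7.6298, 5.0000)
after link 4: o_4 = (5.4726, -6.7638, 8.0000)
after link 5: o_5 = (2.0085, -4.7638, 9.0000)

2.009 -4.764 9.000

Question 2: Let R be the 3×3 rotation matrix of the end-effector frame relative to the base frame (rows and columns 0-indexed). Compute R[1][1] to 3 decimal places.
End-effector y-axis (col 1 of R) = (0.8660,-0.5000,-0.0000)
R[1][1] = -0.5000

-0.500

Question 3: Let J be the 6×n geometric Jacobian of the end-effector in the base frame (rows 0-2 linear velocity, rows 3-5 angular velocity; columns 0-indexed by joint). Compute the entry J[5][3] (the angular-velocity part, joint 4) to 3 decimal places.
axis z_3 = (0.0000,0.0000,1.0000); lever o_n−o_3 = (-2.9641,2.8660,4.0000)
cross product → J_v[:, 3] = (-2.8660,-2.9641,0.0000)
J_ω[:, 3] = z_3
entry J[5][3] = 1.0000

1.000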